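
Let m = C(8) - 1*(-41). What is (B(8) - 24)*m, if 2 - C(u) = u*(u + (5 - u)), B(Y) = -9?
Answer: -99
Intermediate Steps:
C(u) = 2 - 5*u (C(u) = 2 - u*(u + (5 - u)) = 2 - u*5 = 2 - 5*u)
m = 3 (m = (2 - 5*8) - 1*(-41) = (2 - 40) + 41 = -38 + 41 = 3)
(B(8) - 24)*m = (-9 - 24)*3 = -33*3 = -99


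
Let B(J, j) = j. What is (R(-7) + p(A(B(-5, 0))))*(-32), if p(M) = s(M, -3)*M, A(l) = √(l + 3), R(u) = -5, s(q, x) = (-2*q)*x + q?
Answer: -512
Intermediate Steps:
s(q, x) = q - 2*q*x (s(q, x) = -2*q*x + q = q - 2*q*x)
A(l) = √(3 + l)
p(M) = 7*M² (p(M) = (M*(1 - 2*(-3)))*M = (M*(1 + 6))*M = (M*7)*M = (7*M)*M = 7*M²)
(R(-7) + p(A(B(-5, 0))))*(-32) = (-5 + 7*(√(3 + 0))²)*(-32) = (-5 + 7*(√3)²)*(-32) = (-5 + 7*3)*(-32) = (-5 + 21)*(-32) = 16*(-32) = -512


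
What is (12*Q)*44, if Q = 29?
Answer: 15312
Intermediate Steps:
(12*Q)*44 = (12*29)*44 = 348*44 = 15312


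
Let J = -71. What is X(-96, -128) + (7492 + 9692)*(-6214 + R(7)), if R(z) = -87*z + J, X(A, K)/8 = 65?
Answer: -118465976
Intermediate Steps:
X(A, K) = 520 (X(A, K) = 8*65 = 520)
R(z) = -71 - 87*z (R(z) = -87*z - 71 = -71 - 87*z)
X(-96, -128) + (7492 + 9692)*(-6214 + R(7)) = 520 + (7492 + 9692)*(-6214 + (-71 - 87*7)) = 520 + 17184*(-6214 + (-71 - 609)) = 520 + 17184*(-6214 - 680) = 520 + 17184*(-6894) = 520 - 118466496 = -118465976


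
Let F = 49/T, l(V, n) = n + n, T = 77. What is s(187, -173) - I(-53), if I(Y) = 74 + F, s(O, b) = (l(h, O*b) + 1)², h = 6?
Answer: 46048412590/11 ≈ 4.1862e+9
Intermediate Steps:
l(V, n) = 2*n
s(O, b) = (1 + 2*O*b)² (s(O, b) = (2*(O*b) + 1)² = (2*O*b + 1)² = (1 + 2*O*b)²)
F = 7/11 (F = 49/77 = 49*(1/77) = 7/11 ≈ 0.63636)
I(Y) = 821/11 (I(Y) = 74 + 7/11 = 821/11)
s(187, -173) - I(-53) = (1 + 2*187*(-173))² - 1*821/11 = (1 - 64702)² - 821/11 = (-64701)² - 821/11 = 4186219401 - 821/11 = 46048412590/11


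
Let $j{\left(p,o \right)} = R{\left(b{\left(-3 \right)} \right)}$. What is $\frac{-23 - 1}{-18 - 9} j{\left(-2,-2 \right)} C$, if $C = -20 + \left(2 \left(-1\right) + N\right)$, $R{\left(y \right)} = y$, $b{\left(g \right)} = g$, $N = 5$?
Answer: $\frac{136}{3} \approx 45.333$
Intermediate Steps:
$j{\left(p,o \right)} = -3$
$C = -17$ ($C = -20 + \left(2 \left(-1\right) + 5\right) = -20 + \left(-2 + 5\right) = -20 + 3 = -17$)
$\frac{-23 - 1}{-18 - 9} j{\left(-2,-2 \right)} C = \frac{-23 - 1}{-18 - 9} \left(-3\right) \left(-17\right) = - \frac{24}{-27} \left(-3\right) \left(-17\right) = \left(-24\right) \left(- \frac{1}{27}\right) \left(-3\right) \left(-17\right) = \frac{8}{9} \left(-3\right) \left(-17\right) = \left(- \frac{8}{3}\right) \left(-17\right) = \frac{136}{3}$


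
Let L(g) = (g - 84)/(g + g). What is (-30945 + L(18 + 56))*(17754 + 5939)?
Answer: -54255429955/74 ≈ -7.3318e+8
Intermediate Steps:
L(g) = (-84 + g)/(2*g) (L(g) = (-84 + g)/((2*g)) = (-84 + g)*(1/(2*g)) = (-84 + g)/(2*g))
(-30945 + L(18 + 56))*(17754 + 5939) = (-30945 + (-84 + (18 + 56))/(2*(18 + 56)))*(17754 + 5939) = (-30945 + (1/2)*(-84 + 74)/74)*23693 = (-30945 + (1/2)*(1/74)*(-10))*23693 = (-30945 - 5/74)*23693 = -2289935/74*23693 = -54255429955/74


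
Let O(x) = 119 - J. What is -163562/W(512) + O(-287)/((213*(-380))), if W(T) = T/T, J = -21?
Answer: -661935421/4047 ≈ -1.6356e+5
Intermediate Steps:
O(x) = 140 (O(x) = 119 - 1*(-21) = 119 + 21 = 140)
W(T) = 1
-163562/W(512) + O(-287)/((213*(-380))) = -163562/1 + 140/((213*(-380))) = -163562*1 + 140/(-80940) = -163562 + 140*(-1/80940) = -163562 - 7/4047 = -661935421/4047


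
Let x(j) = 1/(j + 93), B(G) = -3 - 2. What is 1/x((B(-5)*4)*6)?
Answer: -27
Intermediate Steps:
B(G) = -5
x(j) = 1/(93 + j)
1/x((B(-5)*4)*6) = 1/(1/(93 - 5*4*6)) = 1/(1/(93 - 20*6)) = 1/(1/(93 - 120)) = 1/(1/(-27)) = 1/(-1/27) = -27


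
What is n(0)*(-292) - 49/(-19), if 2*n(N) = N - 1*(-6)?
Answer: -16595/19 ≈ -873.42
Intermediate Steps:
n(N) = 3 + N/2 (n(N) = (N - 1*(-6))/2 = (N + 6)/2 = (6 + N)/2 = 3 + N/2)
n(0)*(-292) - 49/(-19) = (3 + (1/2)*0)*(-292) - 49/(-19) = (3 + 0)*(-292) - 49*(-1/19) = 3*(-292) + 49/19 = -876 + 49/19 = -16595/19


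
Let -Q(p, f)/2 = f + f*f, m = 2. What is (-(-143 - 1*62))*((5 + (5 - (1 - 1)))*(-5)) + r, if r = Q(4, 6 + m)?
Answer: -10394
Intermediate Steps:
Q(p, f) = -2*f - 2*f**2 (Q(p, f) = -2*(f + f*f) = -2*(f + f**2) = -2*f - 2*f**2)
r = -144 (r = -2*(6 + 2)*(1 + (6 + 2)) = -2*8*(1 + 8) = -2*8*9 = -144)
(-(-143 - 1*62))*((5 + (5 - (1 - 1)))*(-5)) + r = (-(-143 - 1*62))*((5 + (5 - (1 - 1)))*(-5)) - 144 = (-(-143 - 62))*((5 + (5 - 1*0))*(-5)) - 144 = (-1*(-205))*((5 + (5 + 0))*(-5)) - 144 = 205*((5 + 5)*(-5)) - 144 = 205*(10*(-5)) - 144 = 205*(-50) - 144 = -10250 - 144 = -10394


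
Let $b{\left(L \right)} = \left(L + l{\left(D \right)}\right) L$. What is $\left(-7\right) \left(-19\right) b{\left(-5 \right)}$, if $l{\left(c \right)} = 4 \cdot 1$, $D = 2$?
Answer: $665$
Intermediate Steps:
$l{\left(c \right)} = 4$
$b{\left(L \right)} = L \left(4 + L\right)$ ($b{\left(L \right)} = \left(L + 4\right) L = \left(4 + L\right) L = L \left(4 + L\right)$)
$\left(-7\right) \left(-19\right) b{\left(-5 \right)} = \left(-7\right) \left(-19\right) \left(- 5 \left(4 - 5\right)\right) = 133 \left(\left(-5\right) \left(-1\right)\right) = 133 \cdot 5 = 665$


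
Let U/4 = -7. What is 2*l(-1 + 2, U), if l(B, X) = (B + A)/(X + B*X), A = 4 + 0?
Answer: -5/28 ≈ -0.17857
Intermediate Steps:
U = -28 (U = 4*(-7) = -28)
A = 4
l(B, X) = (4 + B)/(X + B*X) (l(B, X) = (B + 4)/(X + B*X) = (4 + B)/(X + B*X))
2*l(-1 + 2, U) = 2*((4 + (-1 + 2))/((-28)*(1 + (-1 + 2)))) = 2*(-(4 + 1)/(28*(1 + 1))) = 2*(-1/28*5/2) = 2*(-1/28*1/2*5) = 2*(-5/56) = -5/28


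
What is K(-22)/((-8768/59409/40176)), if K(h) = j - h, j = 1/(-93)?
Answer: -3280267935/548 ≈ -5.9859e+6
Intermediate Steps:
j = -1/93 ≈ -0.010753
K(h) = -1/93 - h
K(-22)/((-8768/59409/40176)) = (-1/93 - 1*(-22))/((-8768/59409/40176)) = (-1/93 + 22)/((-8768*1/59409*(1/40176))) = 2045/(93*((-8768/59409*1/40176))) = 2045/(93*(-548/149175999)) = (2045/93)*(-149175999/548) = -3280267935/548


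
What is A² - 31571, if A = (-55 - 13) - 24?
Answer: -23107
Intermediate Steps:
A = -92 (A = -68 - 24 = -92)
A² - 31571 = (-92)² - 31571 = 8464 - 31571 = -23107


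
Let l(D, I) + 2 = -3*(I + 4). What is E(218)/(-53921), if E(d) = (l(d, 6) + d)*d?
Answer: -40548/53921 ≈ -0.75199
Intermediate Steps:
l(D, I) = -14 - 3*I (l(D, I) = -2 - 3*(I + 4) = -2 - 3*(4 + I) = -2 + (-12 - 3*I) = -14 - 3*I)
E(d) = d*(-32 + d) (E(d) = ((-14 - 3*6) + d)*d = ((-14 - 18) + d)*d = (-32 + d)*d = d*(-32 + d))
E(218)/(-53921) = (218*(-32 + 218))/(-53921) = (218*186)*(-1/53921) = 40548*(-1/53921) = -40548/53921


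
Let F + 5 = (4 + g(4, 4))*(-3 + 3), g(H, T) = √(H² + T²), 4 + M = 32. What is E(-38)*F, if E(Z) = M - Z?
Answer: -330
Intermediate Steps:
M = 28 (M = -4 + 32 = 28)
E(Z) = 28 - Z
F = -5 (F = -5 + (4 + √(4² + 4²))*(-3 + 3) = -5 + (4 + √(16 + 16))*0 = -5 + (4 + √32)*0 = -5 + (4 + 4*√2)*0 = -5 + 0 = -5)
E(-38)*F = (28 - 1*(-38))*(-5) = (28 + 38)*(-5) = 66*(-5) = -330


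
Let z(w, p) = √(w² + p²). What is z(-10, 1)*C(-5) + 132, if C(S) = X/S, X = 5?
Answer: 132 - √101 ≈ 121.95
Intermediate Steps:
z(w, p) = √(p² + w²)
C(S) = 5/S
z(-10, 1)*C(-5) + 132 = √(1² + (-10)²)*(5/(-5)) + 132 = √(1 + 100)*(5*(-⅕)) + 132 = √101*(-1) + 132 = -√101 + 132 = 132 - √101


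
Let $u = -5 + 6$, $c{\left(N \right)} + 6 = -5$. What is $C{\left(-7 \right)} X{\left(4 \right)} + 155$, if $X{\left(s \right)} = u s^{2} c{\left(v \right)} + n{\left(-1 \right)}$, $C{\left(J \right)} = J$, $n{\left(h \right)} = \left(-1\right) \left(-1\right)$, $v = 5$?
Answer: $1380$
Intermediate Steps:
$c{\left(N \right)} = -11$ ($c{\left(N \right)} = -6 - 5 = -11$)
$n{\left(h \right)} = 1$
$u = 1$
$X{\left(s \right)} = 1 - 11 s^{2}$ ($X{\left(s \right)} = 1 s^{2} \left(-11\right) + 1 = s^{2} \left(-11\right) + 1 = - 11 s^{2} + 1 = 1 - 11 s^{2}$)
$C{\left(-7 \right)} X{\left(4 \right)} + 155 = - 7 \left(1 - 11 \cdot 4^{2}\right) + 155 = - 7 \left(1 - 176\right) + 155 = \left(-7\right) \left(-175\right) + 155 = 1225 + 155 = 1380$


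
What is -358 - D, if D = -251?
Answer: -107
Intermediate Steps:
-358 - D = -358 - 1*(-251) = -358 + 251 = -107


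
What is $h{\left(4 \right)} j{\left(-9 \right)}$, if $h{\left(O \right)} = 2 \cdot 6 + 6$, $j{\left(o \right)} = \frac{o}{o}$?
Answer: $18$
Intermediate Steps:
$j{\left(o \right)} = 1$
$h{\left(O \right)} = 18$ ($h{\left(O \right)} = 12 + 6 = 18$)
$h{\left(4 \right)} j{\left(-9 \right)} = 18 \cdot 1 = 18$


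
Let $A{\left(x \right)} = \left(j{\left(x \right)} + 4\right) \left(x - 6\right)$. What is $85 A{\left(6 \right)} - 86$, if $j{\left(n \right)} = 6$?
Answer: $-86$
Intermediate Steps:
$A{\left(x \right)} = -60 + 10 x$ ($A{\left(x \right)} = \left(6 + 4\right) \left(x - 6\right) = 10 \left(-6 + x\right) = -60 + 10 x$)
$85 A{\left(6 \right)} - 86 = 85 \left(-60 + 10 \cdot 6\right) - 86 = 85 \left(-60 + 60\right) - 86 = 85 \cdot 0 - 86 = 0 - 86 = -86$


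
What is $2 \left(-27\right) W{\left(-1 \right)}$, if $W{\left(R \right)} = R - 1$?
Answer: $108$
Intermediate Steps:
$W{\left(R \right)} = -1 + R$
$2 \left(-27\right) W{\left(-1 \right)} = 2 \left(-27\right) \left(-1 - 1\right) = \left(-54\right) \left(-2\right) = 108$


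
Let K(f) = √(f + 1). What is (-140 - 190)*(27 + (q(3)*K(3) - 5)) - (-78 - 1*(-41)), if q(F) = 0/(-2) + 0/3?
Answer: -7223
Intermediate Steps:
q(F) = 0 (q(F) = 0*(-½) + 0*(⅓) = 0 + 0 = 0)
K(f) = √(1 + f)
(-140 - 190)*(27 + (q(3)*K(3) - 5)) - (-78 - 1*(-41)) = (-140 - 190)*(27 + (0*√(1 + 3) - 5)) - (-78 - 1*(-41)) = -330*(27 + (0*√4 - 5)) - (-78 + 41) = -330*(27 + (0*2 - 5)) - 1*(-37) = -330*(27 + (0 - 5)) + 37 = -330*(27 - 5) + 37 = -330*22 + 37 = -7260 + 37 = -7223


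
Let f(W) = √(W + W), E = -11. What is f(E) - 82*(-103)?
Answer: 8446 + I*√22 ≈ 8446.0 + 4.6904*I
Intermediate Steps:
f(W) = √2*√W (f(W) = √(2*W) = √2*√W)
f(E) - 82*(-103) = √2*√(-11) - 82*(-103) = √2*(I*√11) + 8446 = I*√22 + 8446 = 8446 + I*√22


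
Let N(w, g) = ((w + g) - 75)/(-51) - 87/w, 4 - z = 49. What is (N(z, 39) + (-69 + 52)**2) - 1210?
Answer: -233957/255 ≈ -917.48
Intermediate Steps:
z = -45 (z = 4 - 1*49 = 4 - 49 = -45)
N(w, g) = 25/17 - 87/w - g/51 - w/51 (N(w, g) = ((g + w) - 75)*(-1/51) - 87/w = (-75 + g + w)*(-1/51) - 87/w = (25/17 - g/51 - w/51) - 87/w = 25/17 - 87/w - g/51 - w/51)
(N(z, 39) + (-69 + 52)**2) - 1210 = ((1/51)*(-4437 - 1*(-45)*(-75 + 39 - 45))/(-45) + (-69 + 52)**2) - 1210 = ((1/51)*(-1/45)*(-4437 - 1*(-45)*(-81)) + (-17)**2) - 1210 = ((1/51)*(-1/45)*(-4437 - 3645) + 289) - 1210 = ((1/51)*(-1/45)*(-8082) + 289) - 1210 = (898/255 + 289) - 1210 = 74593/255 - 1210 = -233957/255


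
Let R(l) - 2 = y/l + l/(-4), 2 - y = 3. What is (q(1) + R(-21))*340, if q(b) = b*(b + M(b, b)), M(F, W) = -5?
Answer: 23545/21 ≈ 1121.2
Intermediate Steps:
y = -1 (y = 2 - 1*3 = 2 - 3 = -1)
R(l) = 2 - 1/l - l/4 (R(l) = 2 + (-1/l + l/(-4)) = 2 + (-1/l + l*(-1/4)) = 2 + (-1/l - l/4) = 2 - 1/l - l/4)
q(b) = b*(-5 + b) (q(b) = b*(b - 5) = b*(-5 + b))
(q(1) + R(-21))*340 = (1*(-5 + 1) + (2 - 1/(-21) - 1/4*(-21)))*340 = (1*(-4) + (2 - 1*(-1/21) + 21/4))*340 = (-4 + (2 + 1/21 + 21/4))*340 = (-4 + 613/84)*340 = (277/84)*340 = 23545/21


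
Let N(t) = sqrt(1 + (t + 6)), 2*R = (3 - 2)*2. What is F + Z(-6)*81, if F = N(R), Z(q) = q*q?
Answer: 2916 + 2*sqrt(2) ≈ 2918.8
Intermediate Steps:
Z(q) = q**2
R = 1 (R = ((3 - 2)*2)/2 = (1*2)/2 = (1/2)*2 = 1)
N(t) = sqrt(7 + t) (N(t) = sqrt(1 + (6 + t)) = sqrt(7 + t))
F = 2*sqrt(2) (F = sqrt(7 + 1) = sqrt(8) = 2*sqrt(2) ≈ 2.8284)
F + Z(-6)*81 = 2*sqrt(2) + (-6)**2*81 = 2*sqrt(2) + 36*81 = 2*sqrt(2) + 2916 = 2916 + 2*sqrt(2)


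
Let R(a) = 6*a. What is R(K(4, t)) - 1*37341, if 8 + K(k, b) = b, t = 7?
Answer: -37347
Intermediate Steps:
K(k, b) = -8 + b
R(K(4, t)) - 1*37341 = 6*(-8 + 7) - 1*37341 = 6*(-1) - 37341 = -6 - 37341 = -37347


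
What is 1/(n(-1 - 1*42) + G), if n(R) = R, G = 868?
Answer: 1/825 ≈ 0.0012121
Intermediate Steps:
1/(n(-1 - 1*42) + G) = 1/((-1 - 1*42) + 868) = 1/((-1 - 42) + 868) = 1/(-43 + 868) = 1/825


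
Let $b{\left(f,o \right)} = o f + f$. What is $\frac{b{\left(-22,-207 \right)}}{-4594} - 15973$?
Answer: $- \frac{36692247}{2297} \approx -15974.0$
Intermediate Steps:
$b{\left(f,o \right)} = f + f o$ ($b{\left(f,o \right)} = f o + f = f + f o$)
$\frac{b{\left(-22,-207 \right)}}{-4594} - 15973 = \frac{\left(-22\right) \left(1 - 207\right)}{-4594} - 15973 = \left(-22\right) \left(-206\right) \left(- \frac{1}{4594}\right) - 15973 = 4532 \left(- \frac{1}{4594}\right) - 15973 = - \frac{2266}{2297} - 15973 = - \frac{36692247}{2297}$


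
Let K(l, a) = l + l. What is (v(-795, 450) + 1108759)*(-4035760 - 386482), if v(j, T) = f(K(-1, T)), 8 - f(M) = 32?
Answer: -4903094483870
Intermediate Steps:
K(l, a) = 2*l
f(M) = -24 (f(M) = 8 - 1*32 = 8 - 32 = -24)
v(j, T) = -24
(v(-795, 450) + 1108759)*(-4035760 - 386482) = (-24 + 1108759)*(-4035760 - 386482) = 1108735*(-4422242) = -4903094483870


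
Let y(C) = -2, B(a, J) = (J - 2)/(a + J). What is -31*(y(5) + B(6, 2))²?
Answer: -124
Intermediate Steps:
B(a, J) = (-2 + J)/(J + a)
-31*(y(5) + B(6, 2))² = -31*(-2 + (-2 + 2)/(2 + 6))² = -31*(-2 + 0/8)² = -31*(-2 + (⅛)*0)² = -31*(-2 + 0)² = -31*(-2)² = -31*4 = -124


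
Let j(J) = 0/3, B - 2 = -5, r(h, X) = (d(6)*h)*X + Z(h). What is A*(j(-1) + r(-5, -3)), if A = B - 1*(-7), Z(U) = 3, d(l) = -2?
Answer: -108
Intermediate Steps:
r(h, X) = 3 - 2*X*h (r(h, X) = (-2*h)*X + 3 = -2*X*h + 3 = 3 - 2*X*h)
B = -3 (B = 2 - 5 = -3)
A = 4 (A = -3 - 1*(-7) = -3 + 7 = 4)
j(J) = 0 (j(J) = 0*(⅓) = 0)
A*(j(-1) + r(-5, -3)) = 4*(0 + (3 - 2*(-3)*(-5))) = 4*(0 + (3 - 30)) = 4*(0 - 27) = 4*(-27) = -108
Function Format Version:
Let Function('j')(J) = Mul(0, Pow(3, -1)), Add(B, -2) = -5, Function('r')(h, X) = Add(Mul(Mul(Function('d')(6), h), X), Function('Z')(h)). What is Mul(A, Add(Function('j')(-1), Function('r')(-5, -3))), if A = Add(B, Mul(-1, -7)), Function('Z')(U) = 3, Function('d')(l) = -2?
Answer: -108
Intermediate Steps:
Function('r')(h, X) = Add(3, Mul(-2, X, h)) (Function('r')(h, X) = Add(Mul(Mul(-2, h), X), 3) = Add(Mul(-2, X, h), 3) = Add(3, Mul(-2, X, h)))
B = -3 (B = Add(2, -5) = -3)
A = 4 (A = Add(-3, Mul(-1, -7)) = Add(-3, 7) = 4)
Function('j')(J) = 0 (Function('j')(J) = Mul(0, Rational(1, 3)) = 0)
Mul(A, Add(Function('j')(-1), Function('r')(-5, -3))) = Mul(4, Add(0, Add(3, Mul(-2, -3, -5)))) = Mul(4, Add(0, Add(3, -30))) = Mul(4, Add(0, -27)) = Mul(4, -27) = -108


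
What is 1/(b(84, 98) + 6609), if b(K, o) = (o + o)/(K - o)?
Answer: 1/6595 ≈ 0.00015163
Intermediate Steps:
b(K, o) = 2*o/(K - o) (b(K, o) = (2*o)/(K - o) = 2*o/(K - o))
1/(b(84, 98) + 6609) = 1/(2*98/(84 - 1*98) + 6609) = 1/(2*98/(84 - 98) + 6609) = 1/(2*98/(-14) + 6609) = 1/(2*98*(-1/14) + 6609) = 1/(-14 + 6609) = 1/6595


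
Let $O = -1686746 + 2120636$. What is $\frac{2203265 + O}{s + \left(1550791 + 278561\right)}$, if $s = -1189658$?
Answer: $\frac{2637155}{639694} \approx 4.1225$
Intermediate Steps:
$O = 433890$
$\frac{2203265 + O}{s + \left(1550791 + 278561\right)} = \frac{2203265 + 433890}{-1189658 + \left(1550791 + 278561\right)} = \frac{2637155}{-1189658 + 1829352} = \frac{2637155}{639694}$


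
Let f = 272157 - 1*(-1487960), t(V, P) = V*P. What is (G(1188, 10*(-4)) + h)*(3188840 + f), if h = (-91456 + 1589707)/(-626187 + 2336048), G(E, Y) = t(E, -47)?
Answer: -472478412174281565/1709861 ≈ -2.7633e+11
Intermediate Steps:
t(V, P) = P*V
G(E, Y) = -47*E
f = 1760117 (f = 272157 + 1487960 = 1760117)
h = 1498251/1709861 ≈ 0.87624
(G(1188, 10*(-4)) + h)*(3188840 + f) = (-47*1188 + 1498251/1709861)*(3188840 + 1760117) = (-55836 + 1498251/1709861)*4948957 = -95470300545/1709861*4948957 = -472478412174281565/1709861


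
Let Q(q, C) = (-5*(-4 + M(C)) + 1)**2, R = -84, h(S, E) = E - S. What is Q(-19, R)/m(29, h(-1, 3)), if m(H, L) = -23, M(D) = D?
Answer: -194481/23 ≈ -8455.7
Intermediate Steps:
Q(q, C) = (21 - 5*C)**2 (Q(q, C) = (-5*(-4 + C) + 1)**2 = ((20 - 5*C) + 1)**2 = (21 - 5*C)**2)
Q(-19, R)/m(29, h(-1, 3)) = (-21 + 5*(-84))**2/(-23) = (-21 - 420)**2*(-1/23) = (-441)**2*(-1/23) = 194481*(-1/23) = -194481/23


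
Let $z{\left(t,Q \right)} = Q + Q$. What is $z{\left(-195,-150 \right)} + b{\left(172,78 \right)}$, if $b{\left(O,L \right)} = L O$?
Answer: $13116$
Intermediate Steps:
$z{\left(t,Q \right)} = 2 Q$
$z{\left(-195,-150 \right)} + b{\left(172,78 \right)} = 2 \left(-150\right) + 78 \cdot 172 = -300 + 13416 = 13116$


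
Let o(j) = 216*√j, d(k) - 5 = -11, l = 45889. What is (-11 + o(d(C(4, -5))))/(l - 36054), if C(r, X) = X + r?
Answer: -11/9835 + 216*I*√6/9835 ≈ -0.0011185 + 0.053797*I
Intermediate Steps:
d(k) = -6 (d(k) = 5 - 11 = -6)
(-11 + o(d(C(4, -5))))/(l - 36054) = (-11 + 216*√(-6))/(45889 - 36054) = (-11 + 216*(I*√6))/9835 = (-11 + 216*I*√6)*(1/9835) = -11/9835 + 216*I*√6/9835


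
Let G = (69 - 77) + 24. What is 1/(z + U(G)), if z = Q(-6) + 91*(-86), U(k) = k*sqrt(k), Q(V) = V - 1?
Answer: -1/7769 ≈ -0.00012872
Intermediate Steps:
Q(V) = -1 + V
G = 16 (G = -8 + 24 = 16)
U(k) = k**(3/2)
z = -7833 (z = (-1 - 6) + 91*(-86) = -7 - 7826 = -7833)
1/(z + U(G)) = 1/(-7833 + 16**(3/2)) = 1/(-7833 + 64) = 1/(-7769) = -1/7769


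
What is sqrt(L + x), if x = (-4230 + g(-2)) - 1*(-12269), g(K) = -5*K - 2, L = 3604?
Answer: sqrt(11651) ≈ 107.94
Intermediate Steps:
g(K) = -2 - 5*K
x = 8047 (x = (-4230 + (-2 - 5*(-2))) - 1*(-12269) = (-4230 + (-2 + 10)) + 12269 = (-4230 + 8) + 12269 = -4222 + 12269 = 8047)
sqrt(L + x) = sqrt(3604 + 8047) = sqrt(11651)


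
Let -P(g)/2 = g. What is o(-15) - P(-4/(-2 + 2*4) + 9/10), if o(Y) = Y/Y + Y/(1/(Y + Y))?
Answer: 6772/15 ≈ 451.47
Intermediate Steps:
o(Y) = 1 + 2*Y² (o(Y) = 1 + Y/(1/(2*Y)) = 1 + Y/((1/(2*Y))) = 1 + Y*(2*Y) = 1 + 2*Y²)
P(g) = -2*g
o(-15) - P(-4/(-2 + 2*4) + 9/10) = (1 + 2*(-15)²) - (-2)*(-4/(-2 + 2*4) + 9/10) = (1 + 2*225) - (-2)*(-4/(-2 + 8) + 9*(⅒)) = (1 + 450) - (-2)*(-4/6 + 9/10) = 451 - (-2)*(-4*⅙ + 9/10) = 451 - (-2)*(-⅔ + 9/10) = 451 - (-2)*7/30 = 451 - 1*(-7/15) = 451 + 7/15 = 6772/15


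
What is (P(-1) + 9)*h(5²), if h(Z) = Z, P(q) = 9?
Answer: 450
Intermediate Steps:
(P(-1) + 9)*h(5²) = (9 + 9)*5² = 18*25 = 450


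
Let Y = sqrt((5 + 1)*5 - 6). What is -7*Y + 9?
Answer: 9 - 14*sqrt(6) ≈ -25.293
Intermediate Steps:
Y = 2*sqrt(6) (Y = sqrt(6*5 - 6) = sqrt(30 - 6) = sqrt(24) = 2*sqrt(6) ≈ 4.8990)
-7*Y + 9 = -14*sqrt(6) + 9 = 9 - 14*sqrt(6)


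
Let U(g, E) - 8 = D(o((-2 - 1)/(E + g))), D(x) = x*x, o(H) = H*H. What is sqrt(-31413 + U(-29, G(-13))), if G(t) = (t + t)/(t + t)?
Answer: I*sqrt(19303271599)/784 ≈ 177.21*I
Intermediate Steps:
o(H) = H**2
D(x) = x**2
G(t) = 1 (G(t) = (2*t)/((2*t)) = (2*t)*(1/(2*t)) = 1)
U(g, E) = 8 + 81/(E + g)**4 (U(g, E) = 8 + (((-2 - 1)/(E + g))**2)**2 = 8 + ((-3/(E + g))**2)**2 = 8 + (9/(E + g)**2)**2 = 8 + 81/(E + g)**4)
sqrt(-31413 + U(-29, G(-13))) = sqrt(-31413 + (8 + 81/(1 - 29)**4)) = sqrt(-31413 + (8 + 81/(-28)**4)) = sqrt(-31413 + (8 + 81*(1/614656))) = sqrt(-31413 + (8 + 81/614656)) = sqrt(-31413 + 4917329/614656) = sqrt(-19303271599/614656) = I*sqrt(19303271599)/784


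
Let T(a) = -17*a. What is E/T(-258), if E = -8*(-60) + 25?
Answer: 505/4386 ≈ 0.11514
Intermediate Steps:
E = 505 (E = 480 + 25 = 505)
E/T(-258) = 505/((-17*(-258))) = 505/4386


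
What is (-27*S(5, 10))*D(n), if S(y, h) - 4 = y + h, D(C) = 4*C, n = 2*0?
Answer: 0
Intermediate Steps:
n = 0
S(y, h) = 4 + h + y (S(y, h) = 4 + (y + h) = 4 + (h + y) = 4 + h + y)
(-27*S(5, 10))*D(n) = (-27*(4 + 10 + 5))*(4*0) = -27*19*0 = -513*0 = 0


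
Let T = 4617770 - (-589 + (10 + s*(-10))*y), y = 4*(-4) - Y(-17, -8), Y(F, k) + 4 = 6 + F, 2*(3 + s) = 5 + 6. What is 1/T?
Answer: 1/4618344 ≈ 2.1653e-7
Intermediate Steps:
s = 5/2 (s = -3 + (5 + 6)/2 = -3 + (1/2)*11 = -3 + 11/2 = 5/2 ≈ 2.5000)
Y(F, k) = 2 + F (Y(F, k) = -4 + (6 + F) = 2 + F)
y = -1 (y = 4*(-4) - (2 - 17) = -16 - 1*(-15) = -16 + 15 = -1)
T = 4618344 (T = 4617770 - (-589 + (10 + (5/2)*(-10))*(-1)) = 4617770 - (-589 + (10 - 25)*(-1)) = 4617770 - (-589 - 15*(-1)) = 4617770 - (-589 + 15) = 4617770 - 1*(-574) = 4617770 + 574 = 4618344)
1/T = 1/4618344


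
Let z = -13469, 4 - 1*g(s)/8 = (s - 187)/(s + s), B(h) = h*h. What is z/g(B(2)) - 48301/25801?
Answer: -357898384/5547215 ≈ -64.519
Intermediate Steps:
B(h) = h²
g(s) = 32 - 4*(-187 + s)/s (g(s) = 32 - 8*(s - 187)/(s + s) = 32 - 8*(-187 + s)/(2*s) = 32 - 8*(-187 + s)*1/(2*s) = 32 - 4*(-187 + s)/s)
z/g(B(2)) - 48301/25801 = -13469/(28 + 748/(2²)) - 48301/25801 = -13469/(28 + 748/4) - 48301*1/25801 = -13469/(28 + 748*(¼)) - 48301/25801 = -13469/(28 + 187) - 48301/25801 = -13469/215 - 48301/25801 = -357898384/5547215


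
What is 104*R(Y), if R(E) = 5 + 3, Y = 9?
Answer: 832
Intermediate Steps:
R(E) = 8
104*R(Y) = 104*8 = 832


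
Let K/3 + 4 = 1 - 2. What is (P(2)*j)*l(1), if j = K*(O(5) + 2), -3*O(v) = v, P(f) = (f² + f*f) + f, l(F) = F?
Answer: -50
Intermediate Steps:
P(f) = f + 2*f² (P(f) = (f² + f²) + f = 2*f² + f = f + 2*f²)
O(v) = -v/3
K = -15 (K = -12 + 3*(1 - 2) = -12 + 3*(-1) = -12 - 3 = -15)
j = -5 (j = -15*(-⅓*5 + 2) = -15*(-5/3 + 2) = -15*⅓ = -5)
(P(2)*j)*l(1) = ((2*(1 + 2*2))*(-5))*1 = ((2*(1 + 4))*(-5))*1 = ((2*5)*(-5))*1 = (10*(-5))*1 = -50*1 = -50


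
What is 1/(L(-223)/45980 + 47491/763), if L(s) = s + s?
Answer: 17541370/1091647941 ≈ 0.016069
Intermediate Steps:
L(s) = 2*s
1/(L(-223)/45980 + 47491/763) = 1/((2*(-223))/45980 + 47491/763) = 1/(-446*1/45980 + 47491*(1/763)) = 1/(-223/22990 + 47491/763) = 1/(1091647941/17541370) = 17541370/1091647941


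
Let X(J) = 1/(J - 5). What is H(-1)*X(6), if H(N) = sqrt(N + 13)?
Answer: 2*sqrt(3) ≈ 3.4641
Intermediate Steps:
X(J) = 1/(-5 + J)
H(N) = sqrt(13 + N)
H(-1)*X(6) = sqrt(13 - 1)/(-5 + 6) = sqrt(12)/1 = (2*sqrt(3))*1 = 2*sqrt(3)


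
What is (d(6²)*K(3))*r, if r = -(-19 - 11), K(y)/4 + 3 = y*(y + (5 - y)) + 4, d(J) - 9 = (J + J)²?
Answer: 9970560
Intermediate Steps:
d(J) = 9 + 4*J² (d(J) = 9 + (J + J)² = 9 + (2*J)² = 9 + 4*J²)
K(y) = 4 + 20*y (K(y) = -12 + 4*(y*(y + (5 - y)) + 4) = -12 + 4*(y*5 + 4) = -12 + 4*(5*y + 4) = -12 + 4*(4 + 5*y) = -12 + (16 + 20*y) = 4 + 20*y)
r = 30 (r = -1*(-30) = 30)
(d(6²)*K(3))*r = ((9 + 4*(6²)²)*(4 + 20*3))*30 = ((9 + 4*36²)*(4 + 60))*30 = ((9 + 4*1296)*64)*30 = ((9 + 5184)*64)*30 = (5193*64)*30 = 332352*30 = 9970560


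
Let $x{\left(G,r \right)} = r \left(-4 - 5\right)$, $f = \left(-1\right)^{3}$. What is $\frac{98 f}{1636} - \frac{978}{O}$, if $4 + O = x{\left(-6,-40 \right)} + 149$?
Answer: $- \frac{824749}{413090} \approx -1.9965$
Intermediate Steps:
$f = -1$
$x{\left(G,r \right)} = - 9 r$ ($x{\left(G,r \right)} = r \left(-9\right) = - 9 r$)
$O = 505$ ($O = -4 + \left(\left(-9\right) \left(-40\right) + 149\right) = -4 + \left(360 + 149\right) = -4 + 509 = 505$)
$\frac{98 f}{1636} - \frac{978}{O} = \frac{98 \left(-1\right)}{1636} - \frac{978}{505} = \left(-98\right) \frac{1}{1636} - \frac{978}{505} = - \frac{49}{818} - \frac{978}{505} = - \frac{824749}{413090}$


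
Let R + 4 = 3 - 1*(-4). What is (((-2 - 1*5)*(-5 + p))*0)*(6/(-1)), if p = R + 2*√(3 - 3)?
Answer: 0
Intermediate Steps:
R = 3 (R = -4 + (3 - 1*(-4)) = -4 + (3 + 4) = -4 + 7 = 3)
p = 3 (p = 3 + 2*√(3 - 3) = 3 + 2*√0 = 3 + 2*0 = 3 + 0 = 3)
(((-2 - 1*5)*(-5 + p))*0)*(6/(-1)) = (((-2 - 1*5)*(-5 + 3))*0)*(6/(-1)) = (((-2 - 5)*(-2))*0)*(6*(-1)) = (-7*(-2)*0)*(-6) = (14*0)*(-6) = 0*(-6) = 0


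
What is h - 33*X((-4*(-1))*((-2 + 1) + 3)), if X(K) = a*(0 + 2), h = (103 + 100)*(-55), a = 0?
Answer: -11165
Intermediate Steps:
h = -11165 (h = 203*(-55) = -11165)
X(K) = 0 (X(K) = 0*(0 + 2) = 0*2 = 0)
h - 33*X((-4*(-1))*((-2 + 1) + 3)) = -11165 - 33*0 = -11165 + 0 = -11165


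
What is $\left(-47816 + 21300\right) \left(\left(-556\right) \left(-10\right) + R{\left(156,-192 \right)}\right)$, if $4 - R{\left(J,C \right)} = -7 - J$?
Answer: $-151857132$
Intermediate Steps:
$R{\left(J,C \right)} = 11 + J$ ($R{\left(J,C \right)} = 4 - \left(-7 - J\right) = 4 + \left(7 + J\right) = 11 + J$)
$\left(-47816 + 21300\right) \left(\left(-556\right) \left(-10\right) + R{\left(156,-192 \right)}\right) = \left(-47816 + 21300\right) \left(\left(-556\right) \left(-10\right) + \left(11 + 156\right)\right) = - 26516 \left(5560 + 167\right) = \left(-26516\right) 5727 = -151857132$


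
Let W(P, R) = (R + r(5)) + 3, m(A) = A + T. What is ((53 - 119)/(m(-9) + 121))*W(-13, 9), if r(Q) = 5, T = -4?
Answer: -187/18 ≈ -10.389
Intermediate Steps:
m(A) = -4 + A (m(A) = A - 4 = -4 + A)
W(P, R) = 8 + R (W(P, R) = (R + 5) + 3 = (5 + R) + 3 = 8 + R)
((53 - 119)/(m(-9) + 121))*W(-13, 9) = ((53 - 119)/((-4 - 9) + 121))*(8 + 9) = -66/(-13 + 121)*17 = -66/108*17 = -66*1/108*17 = -11/18*17 = -187/18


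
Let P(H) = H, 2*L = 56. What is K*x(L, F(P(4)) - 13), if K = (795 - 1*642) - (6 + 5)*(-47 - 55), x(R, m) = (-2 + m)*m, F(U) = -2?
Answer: 325125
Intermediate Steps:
L = 28 (L = (½)*56 = 28)
x(R, m) = m*(-2 + m)
K = 1275 (K = (795 - 642) - 11*(-102) = 153 - 1*(-1122) = 153 + 1122 = 1275)
K*x(L, F(P(4)) - 13) = 1275*((-2 - 13)*(-2 + (-2 - 13))) = 1275*(-15*(-2 - 15)) = 1275*(-15*(-17)) = 1275*255 = 325125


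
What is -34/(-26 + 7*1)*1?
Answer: 34/19 ≈ 1.7895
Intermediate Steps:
-34/(-26 + 7*1)*1 = -34/(-26 + 7)*1 = -34/(-19)*1 = -34*(-1/19)*1 = (34/19)*1 = 34/19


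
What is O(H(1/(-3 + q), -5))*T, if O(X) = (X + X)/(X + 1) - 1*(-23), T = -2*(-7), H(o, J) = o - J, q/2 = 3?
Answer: 6566/19 ≈ 345.58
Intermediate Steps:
q = 6 (q = 2*3 = 6)
T = 14
O(X) = 23 + 2*X/(1 + X) (O(X) = (2*X)/(1 + X) + 23 = 2*X/(1 + X) + 23 = 23 + 2*X/(1 + X))
O(H(1/(-3 + q), -5))*T = ((23 + 25*(1/(-3 + 6) - 1*(-5)))/(1 + (1/(-3 + 6) - 1*(-5))))*14 = ((23 + 25*(1/3 + 5))/(1 + (1/3 + 5)))*14 = ((23 + 25*(16/3))/(1 + 16/3))*14 = ((23 + 400/3)/(19/3))*14 = ((3/19)*(469/3))*14 = (469/19)*14 = 6566/19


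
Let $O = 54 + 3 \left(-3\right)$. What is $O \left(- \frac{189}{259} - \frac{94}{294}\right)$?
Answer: $- \frac{85620}{1813} \approx -47.226$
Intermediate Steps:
$O = 45$ ($O = 54 - 9 = 45$)
$O \left(- \frac{189}{259} - \frac{94}{294}\right) = 45 \left(- \frac{189}{259} - \frac{94}{294}\right) = 45 \left(\left(-189\right) \frac{1}{259} - \frac{47}{147}\right) = 45 \left(- \frac{27}{37} - \frac{47}{147}\right) = 45 \left(- \frac{5708}{5439}\right) = - \frac{85620}{1813}$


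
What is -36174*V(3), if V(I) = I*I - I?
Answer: -217044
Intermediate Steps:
V(I) = I² - I
-36174*V(3) = -108522*(-1 + 3) = -108522*2 = -36174*6 = -217044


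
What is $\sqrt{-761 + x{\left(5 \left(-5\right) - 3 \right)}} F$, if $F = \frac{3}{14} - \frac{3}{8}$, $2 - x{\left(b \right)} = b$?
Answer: $- \frac{9 i \sqrt{731}}{56} \approx - 4.3452 i$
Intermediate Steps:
$x{\left(b \right)} = 2 - b$
$F = - \frac{9}{56}$ ($F = 3 \cdot \frac{1}{14} - \frac{3}{8} = \frac{3}{14} - \frac{3}{8} = - \frac{9}{56} \approx -0.16071$)
$\sqrt{-761 + x{\left(5 \left(-5\right) - 3 \right)}} F = \sqrt{-761 + \left(2 - \left(5 \left(-5\right) - 3\right)\right)} \left(- \frac{9}{56}\right) = \sqrt{-761 + \left(2 - \left(-25 - 3\right)\right)} \left(- \frac{9}{56}\right) = \sqrt{-761 + \left(2 - -28\right)} \left(- \frac{9}{56}\right) = \sqrt{-761 + \left(2 + 28\right)} \left(- \frac{9}{56}\right) = \sqrt{-761 + 30} \left(- \frac{9}{56}\right) = \sqrt{-731} \left(- \frac{9}{56}\right) = i \sqrt{731} \left(- \frac{9}{56}\right) = - \frac{9 i \sqrt{731}}{56}$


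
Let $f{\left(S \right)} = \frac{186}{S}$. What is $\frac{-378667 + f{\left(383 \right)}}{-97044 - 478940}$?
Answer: $\frac{145029275}{220601872} \approx 0.65742$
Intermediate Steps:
$\frac{-378667 + f{\left(383 \right)}}{-97044 - 478940} = \frac{-378667 + \frac{186}{383}}{-97044 - 478940} = \frac{-378667 + 186 \cdot \frac{1}{383}}{-575984} = \left(-378667 + \frac{186}{383}\right) \left(- \frac{1}{575984}\right) = \left(- \frac{145029275}{383}\right) \left(- \frac{1}{575984}\right) = \frac{145029275}{220601872}$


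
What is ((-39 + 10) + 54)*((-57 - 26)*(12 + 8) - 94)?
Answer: -43850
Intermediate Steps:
((-39 + 10) + 54)*((-57 - 26)*(12 + 8) - 94) = (-29 + 54)*(-83*20 - 94) = 25*(-1660 - 94) = 25*(-1754) = -43850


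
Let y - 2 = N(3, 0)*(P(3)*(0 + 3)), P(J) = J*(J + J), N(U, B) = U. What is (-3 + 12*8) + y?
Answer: 257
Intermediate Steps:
P(J) = 2*J² (P(J) = J*(2*J) = 2*J²)
y = 164 (y = 2 + 3*((2*3²)*(0 + 3)) = 2 + 3*((2*9)*3) = 2 + 3*(18*3) = 2 + 3*54 = 2 + 162 = 164)
(-3 + 12*8) + y = (-3 + 12*8) + 164 = (-3 + 96) + 164 = 93 + 164 = 257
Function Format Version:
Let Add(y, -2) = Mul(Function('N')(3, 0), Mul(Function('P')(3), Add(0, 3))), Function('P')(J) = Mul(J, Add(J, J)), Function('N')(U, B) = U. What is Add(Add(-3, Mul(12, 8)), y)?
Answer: 257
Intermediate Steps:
Function('P')(J) = Mul(2, Pow(J, 2)) (Function('P')(J) = Mul(J, Mul(2, J)) = Mul(2, Pow(J, 2)))
y = 164 (y = Add(2, Mul(3, Mul(Mul(2, Pow(3, 2)), Add(0, 3)))) = Add(2, Mul(3, Mul(Mul(2, 9), 3))) = Add(2, Mul(3, Mul(18, 3))) = Add(2, Mul(3, 54)) = Add(2, 162) = 164)
Add(Add(-3, Mul(12, 8)), y) = Add(Add(-3, Mul(12, 8)), 164) = Add(Add(-3, 96), 164) = Add(93, 164) = 257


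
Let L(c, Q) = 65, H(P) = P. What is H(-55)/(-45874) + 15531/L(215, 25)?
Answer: 712472669/2981810 ≈ 238.94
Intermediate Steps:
H(-55)/(-45874) + 15531/L(215, 25) = -55/(-45874) + 15531/65 = -55*(-1/45874) + 15531*(1/65) = 55/45874 + 15531/65 = 712472669/2981810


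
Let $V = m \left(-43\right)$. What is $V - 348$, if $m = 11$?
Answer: $-821$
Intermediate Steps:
$V = -473$ ($V = 11 \left(-43\right) = -473$)
$V - 348 = -473 - 348 = -821$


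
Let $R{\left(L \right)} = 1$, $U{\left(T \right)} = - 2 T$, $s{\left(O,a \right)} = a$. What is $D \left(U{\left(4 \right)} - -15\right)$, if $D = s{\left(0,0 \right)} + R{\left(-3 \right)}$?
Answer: $7$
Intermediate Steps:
$D = 1$ ($D = 0 + 1 = 1$)
$D \left(U{\left(4 \right)} - -15\right) = 1 \left(\left(-2\right) 4 - -15\right) = 1 \left(-8 + 15\right) = 1 \cdot 7 = 7$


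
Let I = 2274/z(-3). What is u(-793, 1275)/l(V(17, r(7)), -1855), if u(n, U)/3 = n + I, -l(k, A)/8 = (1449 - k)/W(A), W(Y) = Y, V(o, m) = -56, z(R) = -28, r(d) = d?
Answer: -1946001/4816 ≈ -404.07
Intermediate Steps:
l(k, A) = -8*(1449 - k)/A
I = -1137/14 (I = 2274/(-28) = 2274*(-1/28) = -1137/14 ≈ -81.214)
u(n, U) = -3411/14 + 3*n (u(n, U) = 3*(n - 1137/14) = 3*(-1137/14 + n) = -3411/14 + 3*n)
u(-793, 1275)/l(V(17, r(7)), -1855) = (-3411/14 + 3*(-793))/((8*(-1449 - 56)/(-1855))) = (-3411/14 - 2379)/((8*(-1/1855)*(-1505))) = -36717/(14*344/53) = -36717/14*53/344 = -1946001/4816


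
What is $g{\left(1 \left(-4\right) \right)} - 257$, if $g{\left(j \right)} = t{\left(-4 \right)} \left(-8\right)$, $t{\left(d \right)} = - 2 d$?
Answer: $-321$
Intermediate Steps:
$g{\left(j \right)} = -64$ ($g{\left(j \right)} = \left(-2\right) \left(-4\right) \left(-8\right) = 8 \left(-8\right) = -64$)
$g{\left(1 \left(-4\right) \right)} - 257 = -64 - 257 = -321$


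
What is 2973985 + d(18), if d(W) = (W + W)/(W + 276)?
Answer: 145725271/49 ≈ 2.9740e+6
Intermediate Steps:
d(W) = 2*W/(276 + W) (d(W) = (2*W)/(276 + W) = 2*W/(276 + W))
2973985 + d(18) = 2973985 + 2*18/(276 + 18) = 2973985 + 2*18/294 = 2973985 + 2*18*(1/294) = 2973985 + 6/49 = 145725271/49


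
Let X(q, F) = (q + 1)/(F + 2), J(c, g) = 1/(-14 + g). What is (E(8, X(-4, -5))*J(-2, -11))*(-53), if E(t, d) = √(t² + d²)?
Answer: 53*√65/25 ≈ 17.092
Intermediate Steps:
X(q, F) = (1 + q)/(2 + F)
E(t, d) = √(d² + t²)
(E(8, X(-4, -5))*J(-2, -11))*(-53) = (√(((1 - 4)/(2 - 5))² + 8²)/(-14 - 11))*(-53) = (√((-3/(-3))² + 64)/(-25))*(-53) = (√((-⅓*(-3))² + 64)*(-1/25))*(-53) = (√(1² + 64)*(-1/25))*(-53) = (√(1 + 64)*(-1/25))*(-53) = (√65*(-1/25))*(-53) = -√65/25*(-53) = 53*√65/25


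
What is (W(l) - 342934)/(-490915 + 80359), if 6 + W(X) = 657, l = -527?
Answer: 342283/410556 ≈ 0.83371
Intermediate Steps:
W(X) = 651 (W(X) = -6 + 657 = 651)
(W(l) - 342934)/(-490915 + 80359) = (651 - 342934)/(-490915 + 80359) = -342283/(-410556) = -342283*(-1/410556) = 342283/410556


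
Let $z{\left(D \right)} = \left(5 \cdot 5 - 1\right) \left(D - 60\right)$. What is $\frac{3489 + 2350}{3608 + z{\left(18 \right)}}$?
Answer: $\frac{5839}{2600} \approx 2.2458$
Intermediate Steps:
$z{\left(D \right)} = -1440 + 24 D$ ($z{\left(D \right)} = \left(25 - 1\right) \left(-60 + D\right) = 24 \left(-60 + D\right) = -1440 + 24 D$)
$\frac{3489 + 2350}{3608 + z{\left(18 \right)}} = \frac{3489 + 2350}{3608 + \left(-1440 + 24 \cdot 18\right)} = \frac{5839}{3608 + \left(-1440 + 432\right)} = \frac{5839}{3608 - 1008} = \frac{5839}{2600}$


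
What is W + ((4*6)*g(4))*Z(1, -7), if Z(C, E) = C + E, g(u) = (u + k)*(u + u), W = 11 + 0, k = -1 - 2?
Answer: -1141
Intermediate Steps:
k = -3
W = 11
g(u) = 2*u*(-3 + u) (g(u) = (u - 3)*(u + u) = (-3 + u)*(2*u) = 2*u*(-3 + u))
W + ((4*6)*g(4))*Z(1, -7) = 11 + ((4*6)*(2*4*(-3 + 4)))*(1 - 7) = 11 + (24*(2*4*1))*(-6) = 11 + (24*8)*(-6) = 11 + 192*(-6) = 11 - 1152 = -1141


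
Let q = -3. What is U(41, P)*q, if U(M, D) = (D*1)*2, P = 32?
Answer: -192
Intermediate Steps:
U(M, D) = 2*D (U(M, D) = D*2 = 2*D)
U(41, P)*q = (2*32)*(-3) = 64*(-3) = -192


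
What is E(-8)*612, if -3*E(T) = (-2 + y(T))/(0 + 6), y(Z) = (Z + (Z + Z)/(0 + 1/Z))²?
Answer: -489532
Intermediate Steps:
y(Z) = (Z + 2*Z²)² (y(Z) = (Z + (2*Z)/(0 + 1/Z))² = (Z + (2*Z)/(1/Z))² = (Z + (2*Z)*Z)² = (Z + 2*Z²)²)
E(T) = ⅑ - T²*(1 + 2*T)²/18 (E(T) = -(-2 + T²*(1 + 2*T)²)/(3*(0 + 6)) = -(-2 + T²*(1 + 2*T)²)/(3*6) = -(-⅓ + T²*(1 + 2*T)²/6)/3 = ⅑ - T²*(1 + 2*T)²/18)
E(-8)*612 = (⅑ - 1/18*(-8)²*(1 + 2*(-8))²)*612 = (⅑ - 1/18*64*(1 - 16)²)*612 = (⅑ - 1/18*64*(-15)²)*612 = (⅑ - 1/18*64*225)*612 = (⅑ - 800)*612 = -7199/9*612 = -489532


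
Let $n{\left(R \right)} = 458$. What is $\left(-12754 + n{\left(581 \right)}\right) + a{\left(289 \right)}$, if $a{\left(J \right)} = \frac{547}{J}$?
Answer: $- \frac{3552997}{289} \approx -12294.0$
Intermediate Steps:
$\left(-12754 + n{\left(581 \right)}\right) + a{\left(289 \right)} = \left(-12754 + 458\right) + \frac{547}{289} = -12296 + 547 \cdot \frac{1}{289} = -12296 + \frac{547}{289} = - \frac{3552997}{289}$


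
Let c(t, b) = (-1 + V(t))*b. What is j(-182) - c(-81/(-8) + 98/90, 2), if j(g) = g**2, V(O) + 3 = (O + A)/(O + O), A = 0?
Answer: 33131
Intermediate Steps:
V(O) = -5/2 (V(O) = -3 + (O + 0)/(O + O) = -3 + O/((2*O)) = -3 + O*(1/(2*O)) = -3 + 1/2 = -5/2)
c(t, b) = -7*b/2 (c(t, b) = (-1 - 5/2)*b = -7*b/2)
j(-182) - c(-81/(-8) + 98/90, 2) = (-182)**2 - (-7)*2/2 = 33124 - 1*(-7) = 33124 + 7 = 33131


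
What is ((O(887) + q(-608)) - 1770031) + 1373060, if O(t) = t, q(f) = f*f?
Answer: -26420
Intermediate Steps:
q(f) = f²
((O(887) + q(-608)) - 1770031) + 1373060 = ((887 + (-608)²) - 1770031) + 1373060 = ((887 + 369664) - 1770031) + 1373060 = (370551 - 1770031) + 1373060 = -1399480 + 1373060 = -26420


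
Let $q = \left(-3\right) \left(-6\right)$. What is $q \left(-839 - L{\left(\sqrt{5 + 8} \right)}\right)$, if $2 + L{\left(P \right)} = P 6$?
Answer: $-15066 - 108 \sqrt{13} \approx -15455.0$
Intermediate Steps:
$L{\left(P \right)} = -2 + 6 P$ ($L{\left(P \right)} = -2 + P 6 = -2 + 6 P$)
$q = 18$
$q \left(-839 - L{\left(\sqrt{5 + 8} \right)}\right) = 18 \left(-839 - \left(-2 + 6 \sqrt{5 + 8}\right)\right) = 18 \left(-839 - \left(-2 + 6 \sqrt{13}\right)\right) = 18 \left(-839 + \left(2 - 6 \sqrt{13}\right)\right) = 18 \left(-837 - 6 \sqrt{13}\right) = -15066 - 108 \sqrt{13}$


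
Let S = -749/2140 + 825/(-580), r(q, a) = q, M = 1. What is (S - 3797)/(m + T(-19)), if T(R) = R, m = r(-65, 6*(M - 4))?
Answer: 275411/6090 ≈ 45.224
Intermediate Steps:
m = -65
S = -257/145 (S = -749*1/2140 + 825*(-1/580) = -7/20 - 165/116 = -257/145 ≈ -1.7724)
(S - 3797)/(m + T(-19)) = (-257/145 - 3797)/(-65 - 19) = -550822/145/(-84) = -550822/145*(-1/84) = 275411/6090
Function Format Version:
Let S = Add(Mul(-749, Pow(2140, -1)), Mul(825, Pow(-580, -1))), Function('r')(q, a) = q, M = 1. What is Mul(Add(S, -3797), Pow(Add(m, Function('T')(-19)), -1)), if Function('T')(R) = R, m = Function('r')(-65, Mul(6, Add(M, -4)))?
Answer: Rational(275411, 6090) ≈ 45.224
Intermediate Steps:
m = -65
S = Rational(-257, 145) (S = Add(Mul(-749, Rational(1, 2140)), Mul(825, Rational(-1, 580))) = Add(Rational(-7, 20), Rational(-165, 116)) = Rational(-257, 145) ≈ -1.7724)
Mul(Add(S, -3797), Pow(Add(m, Function('T')(-19)), -1)) = Mul(Add(Rational(-257, 145), -3797), Pow(Add(-65, -19), -1)) = Mul(Rational(-550822, 145), Pow(-84, -1)) = Mul(Rational(-550822, 145), Rational(-1, 84)) = Rational(275411, 6090)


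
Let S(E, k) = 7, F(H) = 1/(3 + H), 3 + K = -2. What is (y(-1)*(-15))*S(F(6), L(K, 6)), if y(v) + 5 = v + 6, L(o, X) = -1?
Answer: 0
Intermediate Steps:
K = -5 (K = -3 - 2 = -5)
y(v) = 1 + v (y(v) = -5 + (v + 6) = -5 + (6 + v) = 1 + v)
(y(-1)*(-15))*S(F(6), L(K, 6)) = ((1 - 1)*(-15))*7 = (0*(-15))*7 = 0*7 = 0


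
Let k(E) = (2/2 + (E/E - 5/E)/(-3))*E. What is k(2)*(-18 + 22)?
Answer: 12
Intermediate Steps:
k(E) = E*(⅔ + 5/(3*E)) (k(E) = (2*(½) + (1 - 5/E)*(-⅓))*E = (1 + (-⅓ + 5/(3*E)))*E = (⅔ + 5/(3*E))*E = E*(⅔ + 5/(3*E)))
k(2)*(-18 + 22) = (5/3 + (⅔)*2)*(-18 + 22) = (5/3 + 4/3)*4 = 3*4 = 12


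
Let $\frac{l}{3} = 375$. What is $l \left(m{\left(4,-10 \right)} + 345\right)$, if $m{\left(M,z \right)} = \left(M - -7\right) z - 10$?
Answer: $253125$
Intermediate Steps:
$l = 1125$ ($l = 3 \cdot 375 = 1125$)
$m{\left(M,z \right)} = -10 + z \left(7 + M\right)$ ($m{\left(M,z \right)} = \left(M + 7\right) z - 10 = \left(7 + M\right) z - 10 = z \left(7 + M\right) - 10 = -10 + z \left(7 + M\right)$)
$l \left(m{\left(4,-10 \right)} + 345\right) = 1125 \left(\left(-10 + 7 \left(-10\right) + 4 \left(-10\right)\right) + 345\right) = 1125 \left(\left(-10 - 70 - 40\right) + 345\right) = 1125 \left(-120 + 345\right) = 1125 \cdot 225 = 253125$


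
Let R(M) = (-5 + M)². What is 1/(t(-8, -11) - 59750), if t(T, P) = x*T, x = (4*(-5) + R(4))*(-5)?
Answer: -1/60510 ≈ -1.6526e-5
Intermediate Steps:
x = 95 (x = (4*(-5) + (-5 + 4)²)*(-5) = (-20 + (-1)²)*(-5) = (-20 + 1)*(-5) = -19*(-5) = 95)
t(T, P) = 95*T
1/(t(-8, -11) - 59750) = 1/(95*(-8) - 59750) = 1/(-760 - 59750) = 1/(-60510) = -1/60510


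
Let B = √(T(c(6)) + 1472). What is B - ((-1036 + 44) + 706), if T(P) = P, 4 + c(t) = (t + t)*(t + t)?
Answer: 286 + 2*√403 ≈ 326.15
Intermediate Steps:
c(t) = -4 + 4*t² (c(t) = -4 + (t + t)*(t + t) = -4 + (2*t)*(2*t) = -4 + 4*t²)
B = 2*√403 (B = √((-4 + 4*6²) + 1472) = √((-4 + 4*36) + 1472) = √((-4 + 144) + 1472) = √(140 + 1472) = √1612 = 2*√403 ≈ 40.150)
B - ((-1036 + 44) + 706) = 2*√403 - ((-1036 + 44) + 706) = 2*√403 - (-992 + 706) = 2*√403 - 1*(-286) = 2*√403 + 286 = 286 + 2*√403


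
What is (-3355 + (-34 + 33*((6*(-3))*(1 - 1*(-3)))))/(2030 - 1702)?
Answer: -5765/328 ≈ -17.576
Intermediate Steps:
(-3355 + (-34 + 33*((6*(-3))*(1 - 1*(-3)))))/(2030 - 1702) = (-3355 + (-34 + 33*(-18*(1 + 3))))/328 = (-3355 + (-34 + 33*(-18*4)))*(1/328) = (-3355 + (-34 + 33*(-72)))*(1/328) = (-3355 + (-34 - 2376))*(1/328) = (-3355 - 2410)*(1/328) = -5765*1/328 = -5765/328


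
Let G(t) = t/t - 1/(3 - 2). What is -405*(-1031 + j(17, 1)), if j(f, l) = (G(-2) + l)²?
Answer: 417150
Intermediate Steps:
G(t) = 0 (G(t) = 1 - 1/1 = 1 - 1*1 = 1 - 1 = 0)
j(f, l) = l² (j(f, l) = (0 + l)² = l²)
-405*(-1031 + j(17, 1)) = -405*(-1031 + 1²) = -405*(-1031 + 1) = -405*(-1030) = 417150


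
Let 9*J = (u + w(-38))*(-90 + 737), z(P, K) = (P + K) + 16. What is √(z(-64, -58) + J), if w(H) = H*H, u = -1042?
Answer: 2*√64785/3 ≈ 169.69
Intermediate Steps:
w(H) = H²
z(P, K) = 16 + K + P (z(P, K) = (K + P) + 16 = 16 + K + P)
J = 86698/3 (J = ((-1042 + (-38)²)*(-90 + 737))/9 = ((-1042 + 1444)*647)/9 = (402*647)/9 = (⅑)*260094 = 86698/3 ≈ 28899.)
√(z(-64, -58) + J) = √((16 - 58 - 64) + 86698/3) = √(-106 + 86698/3) = √(86380/3) = 2*√64785/3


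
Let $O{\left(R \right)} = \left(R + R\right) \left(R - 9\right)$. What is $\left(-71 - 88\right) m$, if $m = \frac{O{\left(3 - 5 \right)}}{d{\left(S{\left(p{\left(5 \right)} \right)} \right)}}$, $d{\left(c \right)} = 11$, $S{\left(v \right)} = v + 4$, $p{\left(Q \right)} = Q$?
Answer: $-636$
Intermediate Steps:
$O{\left(R \right)} = 2 R \left(-9 + R\right)$
$S{\left(v \right)} = 4 + v$
$m = 4$ ($m = \frac{2 \left(3 - 5\right) \left(-9 + \left(3 - 5\right)\right)}{11} = 2 \left(3 - 5\right) \left(-9 + \left(3 - 5\right)\right) \frac{1}{11} = 2 \left(-2\right) \left(-9 - 2\right) \frac{1}{11} = 2 \left(-2\right) \left(-11\right) \frac{1}{11} = 44 \cdot \frac{1}{11} = 4$)
$\left(-71 - 88\right) m = \left(-71 - 88\right) 4 = \left(-159\right) 4 = -636$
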